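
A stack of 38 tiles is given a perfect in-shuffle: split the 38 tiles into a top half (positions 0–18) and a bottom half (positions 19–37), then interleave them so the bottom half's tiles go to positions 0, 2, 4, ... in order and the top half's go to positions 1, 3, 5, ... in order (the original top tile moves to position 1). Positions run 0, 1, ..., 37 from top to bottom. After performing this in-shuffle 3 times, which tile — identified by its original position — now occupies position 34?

Work backwards from position 34, undoing one in-shuffle at a time:
34 ← 36 ← 37 ← 18
So the tile now at position 34 started at position 18.

18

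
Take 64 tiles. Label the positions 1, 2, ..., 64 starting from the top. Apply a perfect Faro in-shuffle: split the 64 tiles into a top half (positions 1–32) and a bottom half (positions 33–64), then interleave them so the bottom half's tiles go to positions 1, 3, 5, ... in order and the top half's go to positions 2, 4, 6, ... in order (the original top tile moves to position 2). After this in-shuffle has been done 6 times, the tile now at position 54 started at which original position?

Work backwards from position 54, undoing one in-shuffle at a time:
54 ← 27 ← 46 ← 23 ← 44 ← 22 ← 11
So the tile now at position 54 started at position 11.

11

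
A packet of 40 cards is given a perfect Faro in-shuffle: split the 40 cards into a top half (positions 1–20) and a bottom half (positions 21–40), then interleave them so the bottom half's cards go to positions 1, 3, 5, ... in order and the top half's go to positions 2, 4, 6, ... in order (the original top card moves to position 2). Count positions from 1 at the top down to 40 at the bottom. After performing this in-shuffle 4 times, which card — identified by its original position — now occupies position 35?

Work backwards from position 35, undoing one in-shuffle at a time:
35 ← 38 ← 19 ← 30 ← 15
So the card now at position 35 started at position 15.

15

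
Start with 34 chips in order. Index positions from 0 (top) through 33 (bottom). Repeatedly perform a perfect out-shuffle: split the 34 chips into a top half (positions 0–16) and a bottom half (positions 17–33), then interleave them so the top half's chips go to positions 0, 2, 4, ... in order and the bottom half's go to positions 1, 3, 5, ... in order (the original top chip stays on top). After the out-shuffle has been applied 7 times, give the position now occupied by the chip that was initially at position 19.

Track the chip's position through each out-shuffle:
19 → 5 → 10 → 20 → 7 → 14 → 28 → 23

23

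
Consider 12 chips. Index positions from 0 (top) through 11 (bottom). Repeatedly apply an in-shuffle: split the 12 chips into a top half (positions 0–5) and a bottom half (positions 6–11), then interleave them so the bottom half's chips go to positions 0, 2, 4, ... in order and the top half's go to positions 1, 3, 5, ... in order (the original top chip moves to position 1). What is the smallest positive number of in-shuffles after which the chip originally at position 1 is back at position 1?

Follow position 1 under repeated in-shuffles:
1 → 3 → 7 → 2 → 5 → 11 → 10 → 8 → 4 → 9 → 6 → 0 → 1
It first returns after 12 in-shuffles.

12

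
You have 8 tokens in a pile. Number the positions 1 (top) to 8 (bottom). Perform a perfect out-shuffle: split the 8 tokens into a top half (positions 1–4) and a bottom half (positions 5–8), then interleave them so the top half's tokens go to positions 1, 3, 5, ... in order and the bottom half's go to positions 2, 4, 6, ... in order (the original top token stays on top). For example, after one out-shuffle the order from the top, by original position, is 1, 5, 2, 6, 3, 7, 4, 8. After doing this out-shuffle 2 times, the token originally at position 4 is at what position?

6

Track the token's position through each out-shuffle:
4 → 7 → 6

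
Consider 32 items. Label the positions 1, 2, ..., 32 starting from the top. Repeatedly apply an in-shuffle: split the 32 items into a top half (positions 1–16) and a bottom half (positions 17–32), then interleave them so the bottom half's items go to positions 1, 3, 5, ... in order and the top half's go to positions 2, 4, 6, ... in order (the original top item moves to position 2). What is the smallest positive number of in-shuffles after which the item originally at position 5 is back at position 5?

Follow position 5 under repeated in-shuffles:
5 → 10 → 20 → 7 → 14 → 28 → 23 → 13 → 26 → 19 → 5
It first returns after 10 in-shuffles.

10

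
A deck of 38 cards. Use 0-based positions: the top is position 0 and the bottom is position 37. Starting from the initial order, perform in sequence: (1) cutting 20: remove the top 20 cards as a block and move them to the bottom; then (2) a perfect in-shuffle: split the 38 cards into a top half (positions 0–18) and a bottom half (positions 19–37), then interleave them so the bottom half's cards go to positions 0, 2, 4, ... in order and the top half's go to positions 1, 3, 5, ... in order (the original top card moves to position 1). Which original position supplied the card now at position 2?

Undo the operations in reverse order, starting from position 2:
  undo op 2 (in-shuffle, from bottom half): 2 ← 20
  undo op 1 (cut 20): 20 ← 2
So the card at position 2 came from original position 2.

2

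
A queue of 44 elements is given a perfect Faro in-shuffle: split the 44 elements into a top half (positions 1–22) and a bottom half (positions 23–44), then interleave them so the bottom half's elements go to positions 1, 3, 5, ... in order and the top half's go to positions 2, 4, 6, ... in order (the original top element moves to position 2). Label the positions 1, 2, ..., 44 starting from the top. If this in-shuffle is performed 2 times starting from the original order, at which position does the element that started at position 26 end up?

14

Track the element's position through each in-shuffle:
26 → 7 → 14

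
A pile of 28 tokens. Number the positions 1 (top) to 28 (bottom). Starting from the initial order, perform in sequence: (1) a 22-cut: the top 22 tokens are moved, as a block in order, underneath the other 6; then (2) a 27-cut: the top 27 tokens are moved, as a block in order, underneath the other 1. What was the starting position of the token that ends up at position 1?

Undo the operations in reverse order, starting from position 1:
  undo op 2 (cut 27): 1 ← 28
  undo op 1 (cut 22): 28 ← 22
So the token at position 1 came from original position 22.

22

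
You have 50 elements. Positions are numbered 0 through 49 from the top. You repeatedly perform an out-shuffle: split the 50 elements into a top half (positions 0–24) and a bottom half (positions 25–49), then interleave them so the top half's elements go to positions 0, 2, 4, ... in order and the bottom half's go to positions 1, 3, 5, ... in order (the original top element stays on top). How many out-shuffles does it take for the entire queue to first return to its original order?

The out-shuffle permutes the 50 positions with cycle lengths [1, 1, 3, 3, 21, 21].
Every element is home exactly when every cycle has completed a whole number of laps, i.e. after lcm(1, 3, 21) = 21 out-shuffles.

21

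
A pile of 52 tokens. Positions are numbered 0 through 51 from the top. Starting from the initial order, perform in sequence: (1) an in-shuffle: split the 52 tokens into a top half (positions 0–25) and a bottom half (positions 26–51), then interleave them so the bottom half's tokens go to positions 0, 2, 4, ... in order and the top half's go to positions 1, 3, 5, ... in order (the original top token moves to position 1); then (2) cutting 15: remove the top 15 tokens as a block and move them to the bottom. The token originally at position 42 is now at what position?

Track the token from position 42 forward through each operation:
  after op 1 (in-shuffle): 42 → 32
  after op 2 (cut 15): 32 → 17

17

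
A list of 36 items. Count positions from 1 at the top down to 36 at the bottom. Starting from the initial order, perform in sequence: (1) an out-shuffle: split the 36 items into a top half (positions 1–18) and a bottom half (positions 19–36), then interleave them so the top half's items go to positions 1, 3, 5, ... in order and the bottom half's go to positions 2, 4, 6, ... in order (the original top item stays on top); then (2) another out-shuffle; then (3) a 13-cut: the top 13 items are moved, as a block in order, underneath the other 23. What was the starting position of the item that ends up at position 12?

Undo the operations in reverse order, starting from position 12:
  undo op 3 (cut 13): 12 ← 25
  undo op 2 (out-shuffle, from top half): 25 ← 13
  undo op 1 (out-shuffle, from top half): 13 ← 7
So the item at position 12 came from original position 7.

7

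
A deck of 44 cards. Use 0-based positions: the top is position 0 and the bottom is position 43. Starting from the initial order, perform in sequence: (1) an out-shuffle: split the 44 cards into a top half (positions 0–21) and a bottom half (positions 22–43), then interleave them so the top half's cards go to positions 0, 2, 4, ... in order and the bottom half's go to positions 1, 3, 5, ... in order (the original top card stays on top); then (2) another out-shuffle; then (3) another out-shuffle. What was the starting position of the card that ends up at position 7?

Undo the operations in reverse order, starting from position 7:
  undo op 3 (out-shuffle, from bottom half): 7 ← 25
  undo op 2 (out-shuffle, from bottom half): 25 ← 34
  undo op 1 (out-shuffle, from top half): 34 ← 17
So the card at position 7 came from original position 17.

17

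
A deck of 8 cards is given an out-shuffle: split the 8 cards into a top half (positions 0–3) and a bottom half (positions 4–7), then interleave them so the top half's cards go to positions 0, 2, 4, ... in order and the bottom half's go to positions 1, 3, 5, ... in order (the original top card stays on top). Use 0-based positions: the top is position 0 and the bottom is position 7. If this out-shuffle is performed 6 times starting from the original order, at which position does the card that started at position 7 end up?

Position 7 is a fixed point of every out-shuffle, so the card never moves.

7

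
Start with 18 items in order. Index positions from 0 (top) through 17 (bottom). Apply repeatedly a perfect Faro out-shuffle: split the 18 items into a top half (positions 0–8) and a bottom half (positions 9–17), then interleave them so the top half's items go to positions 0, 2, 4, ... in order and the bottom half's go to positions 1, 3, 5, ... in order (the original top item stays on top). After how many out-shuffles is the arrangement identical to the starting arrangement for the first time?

The out-shuffle permutes the 18 positions with cycle lengths [1, 1, 8, 8].
Every item is home exactly when every cycle has completed a whole number of laps, i.e. after lcm(1, 8) = 8 out-shuffles.

8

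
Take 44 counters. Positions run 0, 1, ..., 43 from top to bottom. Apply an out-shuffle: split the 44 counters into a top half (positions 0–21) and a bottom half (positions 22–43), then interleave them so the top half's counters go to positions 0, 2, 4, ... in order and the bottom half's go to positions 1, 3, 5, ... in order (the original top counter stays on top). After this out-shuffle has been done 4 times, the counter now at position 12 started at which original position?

33

Work backwards from position 12, undoing one out-shuffle at a time:
12 ← 6 ← 3 ← 23 ← 33
So the counter now at position 12 started at position 33.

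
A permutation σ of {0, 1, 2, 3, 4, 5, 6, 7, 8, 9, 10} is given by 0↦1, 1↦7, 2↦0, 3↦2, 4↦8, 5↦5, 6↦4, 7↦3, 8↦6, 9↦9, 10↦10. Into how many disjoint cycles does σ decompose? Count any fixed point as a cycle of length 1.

Cycle decomposition: (0 1 7 3 2) (4 8 6) (5) (9) (10).
5 cycles.

5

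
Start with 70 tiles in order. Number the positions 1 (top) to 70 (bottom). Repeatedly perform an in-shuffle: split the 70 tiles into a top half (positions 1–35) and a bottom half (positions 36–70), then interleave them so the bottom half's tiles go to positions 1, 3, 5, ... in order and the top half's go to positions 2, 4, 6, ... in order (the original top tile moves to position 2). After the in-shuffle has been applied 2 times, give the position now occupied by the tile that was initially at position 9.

Track the tile's position through each in-shuffle:
9 → 18 → 36

36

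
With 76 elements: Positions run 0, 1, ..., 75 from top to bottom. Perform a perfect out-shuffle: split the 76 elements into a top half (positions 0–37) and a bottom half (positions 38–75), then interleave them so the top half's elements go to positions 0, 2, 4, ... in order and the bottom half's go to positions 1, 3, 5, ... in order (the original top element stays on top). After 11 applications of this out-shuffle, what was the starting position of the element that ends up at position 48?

51

Work backwards from position 48, undoing one out-shuffle at a time:
48 ← 24 ← 12 ← 6 ← 3 ← 39 ← 57 ← 66 ← 33 ← 54 ← 27 ← 51
So the element now at position 48 started at position 51.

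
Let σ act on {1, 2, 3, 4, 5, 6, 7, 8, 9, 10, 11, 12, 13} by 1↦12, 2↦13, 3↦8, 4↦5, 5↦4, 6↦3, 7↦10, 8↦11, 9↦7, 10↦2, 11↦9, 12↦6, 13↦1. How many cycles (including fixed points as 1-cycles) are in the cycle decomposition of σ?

2

Cycle decomposition: (1 12 6 3 8 11 9 7 10 2 13) (4 5).
2 cycles.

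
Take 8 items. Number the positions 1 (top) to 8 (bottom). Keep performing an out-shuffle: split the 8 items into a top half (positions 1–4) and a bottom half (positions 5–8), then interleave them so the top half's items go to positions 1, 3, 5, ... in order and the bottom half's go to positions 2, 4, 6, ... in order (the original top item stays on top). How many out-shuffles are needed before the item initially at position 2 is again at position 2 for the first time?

Follow position 2 under repeated out-shuffles:
2 → 3 → 5 → 2
It first returns after 3 out-shuffles.

3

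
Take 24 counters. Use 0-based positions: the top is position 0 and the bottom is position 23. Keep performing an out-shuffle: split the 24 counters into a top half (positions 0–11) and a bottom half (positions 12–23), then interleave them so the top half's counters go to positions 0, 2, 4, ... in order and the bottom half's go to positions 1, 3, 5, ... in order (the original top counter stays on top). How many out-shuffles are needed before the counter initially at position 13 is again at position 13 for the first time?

Follow position 13 under repeated out-shuffles:
13 → 3 → 6 → 12 → 1 → 2 → 4 → 8 → 16 → 9 → 18 → 13
It first returns after 11 out-shuffles.

11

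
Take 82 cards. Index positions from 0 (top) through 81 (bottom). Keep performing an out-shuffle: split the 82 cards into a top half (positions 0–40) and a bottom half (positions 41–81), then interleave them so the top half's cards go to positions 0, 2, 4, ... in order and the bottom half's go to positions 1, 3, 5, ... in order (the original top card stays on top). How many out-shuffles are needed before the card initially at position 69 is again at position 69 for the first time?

18

Follow position 69 under repeated out-shuffles:
69 → 57 → 33 → 66 → 51 → 21 → 42 → 3 → 6 → 12 → 24 → 48 → 15 → 30 → 60 → 39 → 78 → 75 → 69
It first returns after 18 out-shuffles.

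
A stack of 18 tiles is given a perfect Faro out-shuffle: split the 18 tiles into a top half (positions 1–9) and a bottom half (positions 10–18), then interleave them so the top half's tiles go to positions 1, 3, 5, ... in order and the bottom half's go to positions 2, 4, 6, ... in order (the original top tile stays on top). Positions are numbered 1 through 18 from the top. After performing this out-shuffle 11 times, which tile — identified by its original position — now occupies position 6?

Work backwards from position 6, undoing one out-shuffle at a time:
6 ← 12 ← 15 ← 8 ← 13 ← 7 ← 4 ← 11 ← 6 ← 12 ← 15 ← 8
So the tile now at position 6 started at position 8.

8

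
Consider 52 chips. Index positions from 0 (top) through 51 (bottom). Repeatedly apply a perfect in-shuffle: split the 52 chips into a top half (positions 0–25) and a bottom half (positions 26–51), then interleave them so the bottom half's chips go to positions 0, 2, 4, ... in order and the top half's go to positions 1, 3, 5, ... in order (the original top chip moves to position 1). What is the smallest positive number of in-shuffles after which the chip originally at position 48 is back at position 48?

Follow position 48 under repeated in-shuffles:
48 → 44 → 36 → 20 → 41 → 30 → 8 → 17 → ... → 48 (length 52)
It first returns after 52 in-shuffles.

52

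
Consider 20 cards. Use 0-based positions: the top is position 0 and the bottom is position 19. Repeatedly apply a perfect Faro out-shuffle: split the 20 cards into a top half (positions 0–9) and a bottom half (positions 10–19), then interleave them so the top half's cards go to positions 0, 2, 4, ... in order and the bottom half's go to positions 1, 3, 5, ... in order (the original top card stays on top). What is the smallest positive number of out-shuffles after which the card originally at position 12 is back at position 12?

Follow position 12 under repeated out-shuffles:
12 → 5 → 10 → 1 → 2 → 4 → 8 → 16 → 13 → 7 → 14 → 9 → 18 → 17 → 15 → 11 → 3 → 6 → 12
It first returns after 18 out-shuffles.

18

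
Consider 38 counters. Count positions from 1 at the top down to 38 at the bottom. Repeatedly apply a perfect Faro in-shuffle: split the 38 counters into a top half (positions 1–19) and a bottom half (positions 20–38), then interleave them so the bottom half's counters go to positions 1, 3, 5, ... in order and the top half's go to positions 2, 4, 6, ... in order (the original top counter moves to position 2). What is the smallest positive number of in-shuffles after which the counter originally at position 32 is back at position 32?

12

Follow position 32 under repeated in-shuffles:
32 → 25 → 11 → 22 → 5 → 10 → 20 → 1 → 2 → 4 → 8 → 16 → 32
It first returns after 12 in-shuffles.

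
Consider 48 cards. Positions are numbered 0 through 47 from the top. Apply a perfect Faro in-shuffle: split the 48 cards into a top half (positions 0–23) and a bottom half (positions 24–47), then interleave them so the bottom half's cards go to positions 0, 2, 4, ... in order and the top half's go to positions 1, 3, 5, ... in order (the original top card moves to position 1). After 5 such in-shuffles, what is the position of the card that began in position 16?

4

Track the card's position through each in-shuffle:
16 → 33 → 18 → 37 → 26 → 4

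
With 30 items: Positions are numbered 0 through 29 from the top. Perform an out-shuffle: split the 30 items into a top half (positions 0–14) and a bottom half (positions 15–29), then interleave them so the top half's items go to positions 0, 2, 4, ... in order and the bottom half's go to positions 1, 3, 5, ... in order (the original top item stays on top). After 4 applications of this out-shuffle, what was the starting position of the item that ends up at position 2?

Work backwards from position 2, undoing one out-shuffle at a time:
2 ← 1 ← 15 ← 22 ← 11
So the item now at position 2 started at position 11.

11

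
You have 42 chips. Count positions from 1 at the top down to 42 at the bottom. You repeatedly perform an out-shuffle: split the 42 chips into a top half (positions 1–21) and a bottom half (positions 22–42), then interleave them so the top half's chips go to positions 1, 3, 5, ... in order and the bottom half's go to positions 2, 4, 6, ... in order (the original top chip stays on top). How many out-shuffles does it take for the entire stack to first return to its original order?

20

The out-shuffle permutes the 42 positions with cycle lengths [1, 1, 20, 20].
Every chip is home exactly when every cycle has completed a whole number of laps, i.e. after lcm(1, 20) = 20 out-shuffles.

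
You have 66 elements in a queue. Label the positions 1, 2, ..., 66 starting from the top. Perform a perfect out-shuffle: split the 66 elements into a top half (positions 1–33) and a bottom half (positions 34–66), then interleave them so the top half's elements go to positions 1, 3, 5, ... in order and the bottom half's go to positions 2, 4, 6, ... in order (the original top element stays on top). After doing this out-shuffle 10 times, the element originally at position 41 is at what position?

Track the element's position through each out-shuffle:
41 → 16 → 31 → 61 → 56 → 46 → 26 → 51 → 36 → 6 → 11

11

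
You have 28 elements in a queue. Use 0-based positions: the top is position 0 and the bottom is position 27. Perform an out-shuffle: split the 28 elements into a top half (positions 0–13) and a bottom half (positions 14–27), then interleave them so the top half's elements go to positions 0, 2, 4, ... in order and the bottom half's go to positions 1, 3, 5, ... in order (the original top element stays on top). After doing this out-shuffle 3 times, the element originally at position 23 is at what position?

Track the element's position through each out-shuffle:
23 → 19 → 11 → 22

22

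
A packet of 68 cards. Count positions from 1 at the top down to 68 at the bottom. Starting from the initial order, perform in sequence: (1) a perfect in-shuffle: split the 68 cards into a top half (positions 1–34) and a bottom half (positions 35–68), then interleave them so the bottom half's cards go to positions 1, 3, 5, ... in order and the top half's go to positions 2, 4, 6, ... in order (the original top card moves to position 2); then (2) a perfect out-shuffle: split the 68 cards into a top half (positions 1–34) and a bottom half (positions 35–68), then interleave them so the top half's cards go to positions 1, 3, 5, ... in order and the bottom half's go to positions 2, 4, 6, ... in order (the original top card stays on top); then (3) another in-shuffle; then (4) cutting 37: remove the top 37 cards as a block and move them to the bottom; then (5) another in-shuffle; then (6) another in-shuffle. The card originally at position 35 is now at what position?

Track the card from position 35 forward through each operation:
  after op 1 (in-shuffle): 35 → 1
  after op 2 (out-shuffle): 1 → 1
  after op 3 (in-shuffle): 1 → 2
  after op 4 (cut 37): 2 → 33
  after op 5 (in-shuffle): 33 → 66
  after op 6 (in-shuffle): 66 → 63

63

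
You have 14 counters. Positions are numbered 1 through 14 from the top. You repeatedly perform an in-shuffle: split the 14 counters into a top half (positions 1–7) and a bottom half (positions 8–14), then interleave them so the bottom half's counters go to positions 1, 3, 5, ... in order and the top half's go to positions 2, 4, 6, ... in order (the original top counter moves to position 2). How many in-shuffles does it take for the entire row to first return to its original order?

The in-shuffle permutes the 14 positions with cycle lengths [2, 4, 4, 4].
Every counter is home exactly when every cycle has completed a whole number of laps, i.e. after lcm(2, 4) = 4 in-shuffles.

4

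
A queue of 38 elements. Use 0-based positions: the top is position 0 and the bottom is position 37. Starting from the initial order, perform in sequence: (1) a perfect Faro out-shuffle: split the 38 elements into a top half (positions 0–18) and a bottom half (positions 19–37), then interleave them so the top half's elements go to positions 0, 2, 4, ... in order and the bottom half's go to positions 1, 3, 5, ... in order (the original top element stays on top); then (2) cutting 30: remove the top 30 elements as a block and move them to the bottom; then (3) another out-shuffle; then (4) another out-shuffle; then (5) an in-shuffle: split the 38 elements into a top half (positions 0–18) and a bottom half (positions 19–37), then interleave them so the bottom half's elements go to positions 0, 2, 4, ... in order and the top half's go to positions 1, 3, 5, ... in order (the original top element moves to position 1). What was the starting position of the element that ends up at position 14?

27

Undo the operations in reverse order, starting from position 14:
  undo op 5 (in-shuffle, from bottom half): 14 ← 26
  undo op 4 (out-shuffle, from top half): 26 ← 13
  undo op 3 (out-shuffle, from bottom half): 13 ← 25
  undo op 2 (cut 30): 25 ← 17
  undo op 1 (out-shuffle, from bottom half): 17 ← 27
So the element at position 14 came from original position 27.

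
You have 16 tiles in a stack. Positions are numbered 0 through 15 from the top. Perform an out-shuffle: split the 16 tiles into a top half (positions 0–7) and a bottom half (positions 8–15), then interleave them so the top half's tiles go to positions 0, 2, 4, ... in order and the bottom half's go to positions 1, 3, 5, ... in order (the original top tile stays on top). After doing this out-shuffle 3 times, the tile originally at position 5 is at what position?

Track the tile's position through each out-shuffle:
5 → 10 → 5 → 10

10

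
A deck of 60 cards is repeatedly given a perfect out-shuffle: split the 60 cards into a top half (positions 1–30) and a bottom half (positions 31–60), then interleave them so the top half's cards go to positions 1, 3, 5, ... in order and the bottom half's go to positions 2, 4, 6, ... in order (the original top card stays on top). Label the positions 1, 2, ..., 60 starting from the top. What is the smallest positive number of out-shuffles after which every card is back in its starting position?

58

The out-shuffle permutes the 60 positions with cycle lengths [1, 1, 58].
Every card is home exactly when every cycle has completed a whole number of laps, i.e. after lcm(1, 58) = 58 out-shuffles.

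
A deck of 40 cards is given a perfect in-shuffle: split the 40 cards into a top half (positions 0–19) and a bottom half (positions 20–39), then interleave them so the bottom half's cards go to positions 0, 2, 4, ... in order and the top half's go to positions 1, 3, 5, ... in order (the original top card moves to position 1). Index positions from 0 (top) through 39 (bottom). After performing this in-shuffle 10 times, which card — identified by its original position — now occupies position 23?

16

Work backwards from position 23, undoing one in-shuffle at a time:
23 ← 11 ← 5 ← 2 ← 21 ← 10 ← 25 ← 12 ← 26 ← 33 ← 16
So the card now at position 23 started at position 16.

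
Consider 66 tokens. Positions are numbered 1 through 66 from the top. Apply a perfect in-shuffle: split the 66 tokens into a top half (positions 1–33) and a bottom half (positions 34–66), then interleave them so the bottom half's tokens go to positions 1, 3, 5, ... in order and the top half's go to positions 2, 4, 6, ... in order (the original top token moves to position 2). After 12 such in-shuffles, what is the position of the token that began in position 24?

Track the token's position through each in-shuffle:
24 → 48 → 29 → 58 → 49 → 31 → 62 → 57 → 47 → 27 → 54 → 41 → 15

15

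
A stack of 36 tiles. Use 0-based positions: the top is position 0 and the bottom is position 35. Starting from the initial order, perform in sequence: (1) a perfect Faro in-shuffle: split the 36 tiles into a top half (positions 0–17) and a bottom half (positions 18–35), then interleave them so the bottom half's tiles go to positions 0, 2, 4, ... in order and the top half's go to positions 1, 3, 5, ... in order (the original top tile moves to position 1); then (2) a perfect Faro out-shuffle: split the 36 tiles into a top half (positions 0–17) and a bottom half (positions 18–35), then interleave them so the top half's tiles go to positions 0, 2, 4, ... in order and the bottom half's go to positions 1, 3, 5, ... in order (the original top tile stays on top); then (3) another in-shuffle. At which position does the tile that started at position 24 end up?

12

Track the tile from position 24 forward through each operation:
  after op 1 (in-shuffle): 24 → 12
  after op 2 (out-shuffle): 12 → 24
  after op 3 (in-shuffle): 24 → 12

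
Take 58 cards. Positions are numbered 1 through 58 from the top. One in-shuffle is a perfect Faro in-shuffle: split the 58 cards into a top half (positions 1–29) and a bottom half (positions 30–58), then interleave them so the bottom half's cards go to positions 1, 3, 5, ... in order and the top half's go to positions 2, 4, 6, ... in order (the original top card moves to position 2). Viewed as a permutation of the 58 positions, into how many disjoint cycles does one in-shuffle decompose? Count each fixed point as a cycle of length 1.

Trace each unvisited position around until it returns:
(1 2 4 8 16 32 ... len 58)
1 cycle in total.

1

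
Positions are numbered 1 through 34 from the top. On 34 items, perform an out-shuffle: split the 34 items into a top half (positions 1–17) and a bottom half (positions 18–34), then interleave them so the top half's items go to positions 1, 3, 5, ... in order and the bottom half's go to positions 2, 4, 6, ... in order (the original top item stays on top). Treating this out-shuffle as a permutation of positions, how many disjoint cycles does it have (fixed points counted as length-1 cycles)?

6

Trace each unvisited position around until it returns:
(1) (2 3 5 9 17 33 32 30 26 18) (4 7 13 25 16 31 28 22 10 19) (6 11 21 8 15 29 24 14 27 20) (12 23) (34)
6 cycles in total.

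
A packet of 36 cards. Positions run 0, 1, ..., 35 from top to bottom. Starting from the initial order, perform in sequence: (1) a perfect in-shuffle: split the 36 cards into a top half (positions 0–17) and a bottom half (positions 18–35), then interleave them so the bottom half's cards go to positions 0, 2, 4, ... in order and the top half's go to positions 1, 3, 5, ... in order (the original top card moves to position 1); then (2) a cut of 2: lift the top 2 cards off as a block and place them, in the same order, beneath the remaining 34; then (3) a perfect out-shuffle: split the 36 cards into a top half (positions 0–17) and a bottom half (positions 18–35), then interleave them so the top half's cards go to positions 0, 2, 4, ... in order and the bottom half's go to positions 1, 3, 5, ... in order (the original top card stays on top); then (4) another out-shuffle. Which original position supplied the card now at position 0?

19

Undo the operations in reverse order, starting from position 0:
  undo op 4 (out-shuffle, from top half): 0 ← 0
  undo op 3 (out-shuffle, from top half): 0 ← 0
  undo op 2 (cut 2): 0 ← 2
  undo op 1 (in-shuffle, from bottom half): 2 ← 19
So the card at position 0 came from original position 19.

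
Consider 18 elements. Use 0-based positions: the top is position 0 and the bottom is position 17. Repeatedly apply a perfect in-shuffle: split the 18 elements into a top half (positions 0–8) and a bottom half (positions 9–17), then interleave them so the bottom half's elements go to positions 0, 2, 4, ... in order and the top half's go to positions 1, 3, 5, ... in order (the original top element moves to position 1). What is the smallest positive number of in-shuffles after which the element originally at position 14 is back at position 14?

Follow position 14 under repeated in-shuffles:
14 → 10 → 2 → 5 → 11 → 4 → 9 → 0 → 1 → 3 → 7 → 15 → 12 → 6 → 13 → 8 → 17 → 16 → 14
It first returns after 18 in-shuffles.

18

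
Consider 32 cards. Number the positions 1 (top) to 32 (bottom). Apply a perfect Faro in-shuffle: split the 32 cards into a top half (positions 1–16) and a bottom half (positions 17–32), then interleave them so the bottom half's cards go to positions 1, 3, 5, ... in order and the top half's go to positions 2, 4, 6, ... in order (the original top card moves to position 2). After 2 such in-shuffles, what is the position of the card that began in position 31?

25

Track the card's position through each in-shuffle:
31 → 29 → 25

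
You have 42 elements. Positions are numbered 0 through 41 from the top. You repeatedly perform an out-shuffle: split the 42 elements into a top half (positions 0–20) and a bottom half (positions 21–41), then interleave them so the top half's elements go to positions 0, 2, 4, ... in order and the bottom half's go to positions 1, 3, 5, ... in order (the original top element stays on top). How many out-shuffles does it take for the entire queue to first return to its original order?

20

The out-shuffle permutes the 42 positions with cycle lengths [1, 1, 20, 20].
Every element is home exactly when every cycle has completed a whole number of laps, i.e. after lcm(1, 20) = 20 out-shuffles.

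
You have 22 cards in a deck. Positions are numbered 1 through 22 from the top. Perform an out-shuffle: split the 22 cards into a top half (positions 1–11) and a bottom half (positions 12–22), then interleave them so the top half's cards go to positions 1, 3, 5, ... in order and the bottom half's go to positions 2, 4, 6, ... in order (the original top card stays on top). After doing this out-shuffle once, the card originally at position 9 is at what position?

Track the card's position through each out-shuffle:
9 → 17

17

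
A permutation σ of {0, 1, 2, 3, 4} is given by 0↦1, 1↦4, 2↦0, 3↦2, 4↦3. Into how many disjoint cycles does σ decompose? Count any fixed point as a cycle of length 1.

1

Cycle decomposition: (0 1 4 3 2).
1 cycle.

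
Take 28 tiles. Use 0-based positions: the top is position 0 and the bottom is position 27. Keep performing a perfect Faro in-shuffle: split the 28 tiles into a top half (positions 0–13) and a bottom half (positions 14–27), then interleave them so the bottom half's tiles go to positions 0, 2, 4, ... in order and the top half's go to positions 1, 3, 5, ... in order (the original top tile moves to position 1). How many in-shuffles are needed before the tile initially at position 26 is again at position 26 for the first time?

Follow position 26 under repeated in-shuffles:
26 → 24 → 20 → 12 → 25 → 22 → 16 → 4 → ... → 26 (length 28)
It first returns after 28 in-shuffles.

28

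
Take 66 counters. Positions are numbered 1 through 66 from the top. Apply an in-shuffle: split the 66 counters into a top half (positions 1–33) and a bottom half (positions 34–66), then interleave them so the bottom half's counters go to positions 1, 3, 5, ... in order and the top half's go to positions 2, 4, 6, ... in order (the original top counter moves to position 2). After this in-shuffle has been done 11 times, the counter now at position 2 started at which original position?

60

Work backwards from position 2, undoing one in-shuffle at a time:
2 ← 1 ← 34 ← 17 ← 42 ← 21 ← 44 ← 22 ← 11 ← 39 ← 53 ← 60
So the counter now at position 2 started at position 60.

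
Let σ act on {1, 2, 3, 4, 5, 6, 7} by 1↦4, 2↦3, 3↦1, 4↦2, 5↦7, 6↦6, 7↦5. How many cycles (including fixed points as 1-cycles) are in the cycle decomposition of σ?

Cycle decomposition: (1 4 2 3) (5 7) (6).
3 cycles.

3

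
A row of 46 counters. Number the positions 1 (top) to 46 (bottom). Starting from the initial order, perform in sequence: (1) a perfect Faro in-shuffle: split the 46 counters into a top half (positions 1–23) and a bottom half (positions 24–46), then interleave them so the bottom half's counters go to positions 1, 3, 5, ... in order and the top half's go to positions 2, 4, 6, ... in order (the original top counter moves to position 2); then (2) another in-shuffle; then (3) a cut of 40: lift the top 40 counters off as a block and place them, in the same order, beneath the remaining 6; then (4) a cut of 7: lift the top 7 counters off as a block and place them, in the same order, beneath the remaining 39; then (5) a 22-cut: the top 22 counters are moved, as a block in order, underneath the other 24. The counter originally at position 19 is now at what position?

6

Track the counter from position 19 forward through each operation:
  after op 1 (in-shuffle): 19 → 38
  after op 2 (in-shuffle): 38 → 29
  after op 3 (cut 40): 29 → 35
  after op 4 (cut 7): 35 → 28
  after op 5 (cut 22): 28 → 6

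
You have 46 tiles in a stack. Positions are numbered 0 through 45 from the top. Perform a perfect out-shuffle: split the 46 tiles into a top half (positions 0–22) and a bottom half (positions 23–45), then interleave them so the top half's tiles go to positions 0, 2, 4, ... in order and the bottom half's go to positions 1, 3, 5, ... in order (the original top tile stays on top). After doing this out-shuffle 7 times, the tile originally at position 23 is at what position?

Track the tile's position through each out-shuffle:
23 → 1 → 2 → 4 → 8 → 16 → 32 → 19

19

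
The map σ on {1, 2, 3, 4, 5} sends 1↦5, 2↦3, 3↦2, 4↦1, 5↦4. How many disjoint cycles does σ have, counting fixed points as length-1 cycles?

Cycle decomposition: (1 5 4) (2 3).
2 cycles.

2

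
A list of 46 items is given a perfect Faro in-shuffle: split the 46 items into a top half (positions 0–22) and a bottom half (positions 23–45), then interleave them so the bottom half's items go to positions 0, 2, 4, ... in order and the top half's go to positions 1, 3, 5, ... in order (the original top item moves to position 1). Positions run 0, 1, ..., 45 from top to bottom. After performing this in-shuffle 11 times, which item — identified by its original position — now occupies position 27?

7

Work backwards from position 27, undoing one in-shuffle at a time:
27 ← 13 ← 6 ← 26 ← 36 ← 41 ← 20 ← 33 ← 16 ← 31 ← 15 ← 7
So the item now at position 27 started at position 7.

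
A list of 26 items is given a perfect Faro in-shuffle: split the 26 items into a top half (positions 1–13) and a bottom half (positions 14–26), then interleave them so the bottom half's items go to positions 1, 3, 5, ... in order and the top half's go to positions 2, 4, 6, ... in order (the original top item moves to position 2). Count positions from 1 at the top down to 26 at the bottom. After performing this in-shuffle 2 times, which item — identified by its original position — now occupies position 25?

13

Work backwards from position 25, undoing one in-shuffle at a time:
25 ← 26 ← 13
So the item now at position 25 started at position 13.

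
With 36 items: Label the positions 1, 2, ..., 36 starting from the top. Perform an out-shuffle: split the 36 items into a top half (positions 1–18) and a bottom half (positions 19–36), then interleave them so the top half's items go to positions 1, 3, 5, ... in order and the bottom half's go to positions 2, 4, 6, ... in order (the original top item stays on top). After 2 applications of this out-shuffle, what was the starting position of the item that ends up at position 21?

6

Work backwards from position 21, undoing one out-shuffle at a time:
21 ← 11 ← 6
So the item now at position 21 started at position 6.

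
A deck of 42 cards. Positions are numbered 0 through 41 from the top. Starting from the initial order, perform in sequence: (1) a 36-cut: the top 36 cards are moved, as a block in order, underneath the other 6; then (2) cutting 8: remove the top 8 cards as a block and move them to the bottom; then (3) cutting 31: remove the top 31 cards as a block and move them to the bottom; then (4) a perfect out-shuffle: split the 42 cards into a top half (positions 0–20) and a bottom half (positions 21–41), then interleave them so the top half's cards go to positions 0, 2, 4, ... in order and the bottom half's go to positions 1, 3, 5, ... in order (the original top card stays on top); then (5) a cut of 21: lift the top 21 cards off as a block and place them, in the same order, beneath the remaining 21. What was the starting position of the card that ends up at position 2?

Undo the operations in reverse order, starting from position 2:
  undo op 5 (cut 21): 2 ← 23
  undo op 4 (out-shuffle, from bottom half): 23 ← 32
  undo op 3 (cut 31): 32 ← 21
  undo op 2 (cut 8): 21 ← 29
  undo op 1 (cut 36): 29 ← 23
So the card at position 2 came from original position 23.

23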